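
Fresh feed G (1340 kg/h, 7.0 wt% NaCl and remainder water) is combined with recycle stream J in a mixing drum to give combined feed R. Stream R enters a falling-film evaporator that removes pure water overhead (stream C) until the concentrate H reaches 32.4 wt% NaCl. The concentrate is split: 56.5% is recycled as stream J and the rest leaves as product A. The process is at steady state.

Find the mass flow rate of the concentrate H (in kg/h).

665.5 kg/h

Overall NaCl balance (none leaves overhead): NaCl in fresh feed = NaCl in product, i.e. 1340×0.070 = (1−0.565)·H·0.324.
H = 93.8/(0.324×0.435) = 665.53 kg/h.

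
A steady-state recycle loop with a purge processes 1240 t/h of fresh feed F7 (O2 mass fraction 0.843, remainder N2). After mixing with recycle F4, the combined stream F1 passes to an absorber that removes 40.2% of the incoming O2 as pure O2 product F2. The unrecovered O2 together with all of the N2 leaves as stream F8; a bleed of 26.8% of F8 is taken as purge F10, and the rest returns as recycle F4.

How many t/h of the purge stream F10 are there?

492.6 t/h

N2 enters only via F7 and leaves only via the purge: 1240×0.157 = 0.268×(N2 in F8), and the absorber passes all N2, so N2 in F1 = N2 in F8 = 726.42 t/h.
O2 in F1: m_A = 1240×0.843 + (1−0.268)·(1−0.402)·m_A, so m_A = 1045.3/0.5623 = 1859.1 t/h.
F8 = (1−0.402)×1859.1 + 726.42 = 1838.2 t/h.
Purge F10 = 0.268×1838.2 = 492.63 t/h.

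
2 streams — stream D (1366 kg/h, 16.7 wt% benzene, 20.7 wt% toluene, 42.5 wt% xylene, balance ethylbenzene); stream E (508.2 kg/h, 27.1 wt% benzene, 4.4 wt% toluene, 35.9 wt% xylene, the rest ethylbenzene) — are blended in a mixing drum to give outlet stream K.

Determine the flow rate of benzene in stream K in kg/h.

365.8 kg/h

benzene out = benzene in = 1366×0.167 + 508.2×0.271 = 365.84 kg/h.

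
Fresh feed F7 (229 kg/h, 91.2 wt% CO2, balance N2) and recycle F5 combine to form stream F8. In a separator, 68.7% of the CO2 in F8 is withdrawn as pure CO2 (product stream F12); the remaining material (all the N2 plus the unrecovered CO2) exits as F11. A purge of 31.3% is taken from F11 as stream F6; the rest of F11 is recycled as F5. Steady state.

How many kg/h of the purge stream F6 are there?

46.22 kg/h

N2 enters only via F7 and leaves only via the purge: 229×0.088 = 0.313×(N2 in F11), and the separator passes all N2, so N2 in F8 = N2 in F11 = 64.383 kg/h.
CO2 in F8: m_A = 229×0.912 + (1−0.313)·(1−0.687)·m_A, so m_A = 208.85/0.7850 = 266.06 kg/h.
F11 = (1−0.687)×266.06 + 64.383 = 147.66 kg/h.
Purge F6 = 0.313×147.66 = 46.218 kg/h.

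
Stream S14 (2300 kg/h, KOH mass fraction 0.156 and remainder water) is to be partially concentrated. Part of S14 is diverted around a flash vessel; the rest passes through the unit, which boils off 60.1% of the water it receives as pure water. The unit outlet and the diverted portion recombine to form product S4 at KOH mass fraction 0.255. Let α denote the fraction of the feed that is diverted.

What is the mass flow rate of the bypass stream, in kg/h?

All 2300×0.156 = 358.8 kg/h of KOH reaches S4, so S4 = 358.8/0.255 = 1407.1 kg/h and vapour = 892.94 kg/h.
The evaporator receives (1−α)·2300 of feed at 0.844 water and removes 0.601 of that water:
0.601×0.844×(1−α)×2300 = 892.94
(1−α) = 892.94/1166.7 = 0.7654;  α = 0.2346.
Bypass flow = 0.2346×2300 = 539.62 kg/h.

539.6 kg/h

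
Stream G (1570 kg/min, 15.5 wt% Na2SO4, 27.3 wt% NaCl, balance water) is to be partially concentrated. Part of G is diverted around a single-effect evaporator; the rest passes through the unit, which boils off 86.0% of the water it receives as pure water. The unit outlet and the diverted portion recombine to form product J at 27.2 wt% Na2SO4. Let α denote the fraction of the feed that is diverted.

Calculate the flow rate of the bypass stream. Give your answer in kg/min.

All 1570×0.155 = 243.35 kg/min of Na2SO4 reaches J, so J = 243.35/0.272 = 894.67 kg/min and vapour = 675.33 kg/min.
The evaporator receives (1−α)·1570 of feed at 0.572 water and removes 0.860 of that water:
0.860×0.572×(1−α)×1570 = 675.33
(1−α) = 675.33/772.31 = 0.8744;  α = 0.1256.
Bypass flow = 0.1256×1570 = 197.15 kg/min.

197.2 kg/min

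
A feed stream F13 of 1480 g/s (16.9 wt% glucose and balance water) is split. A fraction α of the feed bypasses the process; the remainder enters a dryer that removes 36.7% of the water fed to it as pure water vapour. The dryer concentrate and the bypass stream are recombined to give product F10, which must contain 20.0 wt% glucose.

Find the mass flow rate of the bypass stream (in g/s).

All 1480×0.169 = 250.12 g/s of glucose reaches F10, so F10 = 250.12/0.200 = 1250.6 g/s and vapour = 229.4 g/s.
The evaporator receives (1−α)·1480 of feed at 0.831 water and removes 0.367 of that water:
0.367×0.831×(1−α)×1480 = 229.4
(1−α) = 229.4/451.37 = 0.5082;  α = 0.4918.
Bypass flow = 0.4918×1480 = 727.81 g/s.

727.8 g/s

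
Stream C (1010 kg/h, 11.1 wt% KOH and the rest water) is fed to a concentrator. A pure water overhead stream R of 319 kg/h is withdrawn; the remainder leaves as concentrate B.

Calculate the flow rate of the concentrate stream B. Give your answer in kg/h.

691 kg/h

Concentrate = 1010 − 319 = 691 kg/h.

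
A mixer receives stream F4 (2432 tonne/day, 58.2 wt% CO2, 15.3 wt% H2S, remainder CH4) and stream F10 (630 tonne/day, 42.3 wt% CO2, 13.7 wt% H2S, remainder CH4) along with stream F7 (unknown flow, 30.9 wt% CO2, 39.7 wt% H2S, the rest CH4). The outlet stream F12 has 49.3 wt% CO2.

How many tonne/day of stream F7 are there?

936.7 tonne/day

Let F7 be the unknown flow. Total out = 3062 + F7.
CO2 balance: 1681.9 + 0.309·F7 = 0.493·(3062 + F7)
(0.309 − 0.493)·F7 = 0.493×3062 − 1681.9 = -172.35
F7 = -172.35 / -0.184 = 936.67 tonne/day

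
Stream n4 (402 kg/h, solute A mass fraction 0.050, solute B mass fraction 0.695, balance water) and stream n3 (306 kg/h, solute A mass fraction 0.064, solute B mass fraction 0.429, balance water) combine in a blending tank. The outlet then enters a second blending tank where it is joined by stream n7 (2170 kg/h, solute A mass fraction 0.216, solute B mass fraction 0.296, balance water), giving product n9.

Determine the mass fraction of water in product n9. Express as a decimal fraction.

Overall, product flow = 2878 kg/h.
water in = 402×0.255 + 306×0.507 + 2170×0.488 = 1316.6 kg/h.
water fraction in n9 = 0.457.

0.457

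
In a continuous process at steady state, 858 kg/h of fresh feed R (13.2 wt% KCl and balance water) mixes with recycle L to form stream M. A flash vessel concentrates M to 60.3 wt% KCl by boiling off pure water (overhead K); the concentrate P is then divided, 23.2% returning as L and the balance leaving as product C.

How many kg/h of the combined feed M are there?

Overall KCl balance (none leaves overhead): KCl in fresh feed = KCl in product, i.e. 858×0.132 = (1−0.232)·P·0.603.
P = 113.26/(0.603×0.768) = 244.56 kg/h.
Recycle L = 0.232×244.56 = 56.738 kg/h.
Combined feed M = 858 + 56.738 = 914.74 kg/h.

914.7 kg/h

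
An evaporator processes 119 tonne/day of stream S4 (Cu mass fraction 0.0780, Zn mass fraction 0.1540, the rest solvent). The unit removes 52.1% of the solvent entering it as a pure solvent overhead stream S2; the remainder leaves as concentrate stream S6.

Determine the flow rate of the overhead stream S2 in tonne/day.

47.62 tonne/day

solvent entering = 119×0.768 = 91.392 tonne/day; overhead removed = 0.521×91.392 = 47.615 tonne/day.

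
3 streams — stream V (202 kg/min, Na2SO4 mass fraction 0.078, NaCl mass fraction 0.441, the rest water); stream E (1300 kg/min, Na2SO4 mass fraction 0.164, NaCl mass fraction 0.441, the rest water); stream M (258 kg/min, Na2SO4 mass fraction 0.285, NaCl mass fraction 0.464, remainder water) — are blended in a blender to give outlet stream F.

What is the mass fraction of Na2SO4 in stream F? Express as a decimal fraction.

Total flow out = 202 + 1300 + 258 = 1760 kg/min.
Na2SO4 in = 202×0.078 + 1300×0.164 + 258×0.285 = 302.49 kg/min.
Na2SO4 mass fraction in F = 302.49/1760 = 0.172.

0.172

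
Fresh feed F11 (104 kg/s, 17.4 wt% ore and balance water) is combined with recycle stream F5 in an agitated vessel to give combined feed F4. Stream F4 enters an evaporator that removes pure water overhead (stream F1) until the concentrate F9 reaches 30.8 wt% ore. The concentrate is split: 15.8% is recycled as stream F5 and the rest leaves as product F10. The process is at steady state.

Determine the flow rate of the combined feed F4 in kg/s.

115 kg/s

Overall ore balance (none leaves overhead): ore in fresh feed = ore in product, i.e. 104×0.174 = (1−0.158)·F9·0.308.
F9 = 18.096/(0.308×0.842) = 69.778 kg/s.
Recycle F5 = 0.158×69.778 = 11.025 kg/s.
Combined feed F4 = 104 + 11.025 = 115.02 kg/s.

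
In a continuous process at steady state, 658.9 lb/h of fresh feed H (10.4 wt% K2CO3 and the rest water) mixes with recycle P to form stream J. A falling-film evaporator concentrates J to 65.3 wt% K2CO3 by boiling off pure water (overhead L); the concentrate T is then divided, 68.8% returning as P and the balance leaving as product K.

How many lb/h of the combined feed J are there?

Overall K2CO3 balance (none leaves overhead): K2CO3 in fresh feed = K2CO3 in product, i.e. 658.9×0.104 = (1−0.688)·T·0.653.
T = 68.526/(0.653×0.312) = 336.35 lb/h.
Recycle P = 0.688×336.35 = 231.41 lb/h.
Combined feed J = 658.9 + 231.41 = 890.31 lb/h.

890.3 lb/h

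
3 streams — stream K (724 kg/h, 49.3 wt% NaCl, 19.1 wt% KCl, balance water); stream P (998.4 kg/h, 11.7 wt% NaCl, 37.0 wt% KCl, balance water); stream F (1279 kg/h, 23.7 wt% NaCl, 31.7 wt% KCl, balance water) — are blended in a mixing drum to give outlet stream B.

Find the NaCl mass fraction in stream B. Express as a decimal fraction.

Total flow out = 724 + 998.4 + 1279 = 3001.4 kg/h.
NaCl in = 724×0.493 + 998.4×0.117 + 1279×0.237 = 776.87 kg/h.
NaCl mass fraction in B = 776.87/3001.4 = 0.259.

0.259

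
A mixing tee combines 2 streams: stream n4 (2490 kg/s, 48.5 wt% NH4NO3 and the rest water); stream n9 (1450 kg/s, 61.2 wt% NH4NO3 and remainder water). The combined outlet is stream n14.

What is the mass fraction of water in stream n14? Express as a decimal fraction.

0.468

Total flow out = 2490 + 1450 = 3940 kg/s.
water in = 2490×0.515 + 1450×0.388 = 1845 kg/s.
water mass fraction in n14 = 1845/3940 = 0.468.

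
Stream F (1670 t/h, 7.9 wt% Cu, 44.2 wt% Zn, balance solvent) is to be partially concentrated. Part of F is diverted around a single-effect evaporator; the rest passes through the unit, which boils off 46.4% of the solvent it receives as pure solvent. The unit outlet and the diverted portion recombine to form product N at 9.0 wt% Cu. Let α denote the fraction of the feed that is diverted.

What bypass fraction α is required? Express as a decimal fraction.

0.450

All 1670×0.079 = 131.93 t/h of Cu reaches N, so N = 131.93/0.090 = 1465.9 t/h and vapour = 204.11 t/h.
The evaporator receives (1−α)·1670 of feed at 0.479 solvent and removes 0.464 of that solvent:
0.464×0.479×(1−α)×1670 = 204.11
(1−α) = 204.11/371.17 = 0.5499;  α = 0.4501.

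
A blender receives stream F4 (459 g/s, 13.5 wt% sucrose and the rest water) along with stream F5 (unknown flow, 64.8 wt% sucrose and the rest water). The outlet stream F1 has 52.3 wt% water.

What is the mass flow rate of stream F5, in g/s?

Let F5 be the unknown flow. Total out = 459 + F5.
water balance: 397.03 + 0.352·F5 = 0.523·(459 + F5)
(0.352 − 0.523)·F5 = 0.523×459 − 397.03 = -156.98
F5 = -156.98 / -0.171 = 918 g/s

918 g/s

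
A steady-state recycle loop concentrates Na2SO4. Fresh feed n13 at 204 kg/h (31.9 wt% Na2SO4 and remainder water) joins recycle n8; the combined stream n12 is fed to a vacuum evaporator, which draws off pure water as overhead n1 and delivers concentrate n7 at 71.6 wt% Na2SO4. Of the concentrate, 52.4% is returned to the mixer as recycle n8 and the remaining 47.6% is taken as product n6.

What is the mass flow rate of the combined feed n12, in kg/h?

Overall Na2SO4 balance (none leaves overhead): Na2SO4 in fresh feed = Na2SO4 in product, i.e. 204×0.319 = (1−0.524)·n7·0.716.
n7 = 65.076/(0.716×0.476) = 190.94 kg/h.
Recycle n8 = 0.524×190.94 = 100.05 kg/h.
Combined feed n12 = 204 + 100.05 = 304.05 kg/h.

304.1 kg/h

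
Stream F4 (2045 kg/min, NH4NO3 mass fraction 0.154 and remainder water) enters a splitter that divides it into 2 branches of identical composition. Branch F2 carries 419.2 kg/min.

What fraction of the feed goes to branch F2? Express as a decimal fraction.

Fraction to F2 = 419.2/2045 = 0.2050.

0.205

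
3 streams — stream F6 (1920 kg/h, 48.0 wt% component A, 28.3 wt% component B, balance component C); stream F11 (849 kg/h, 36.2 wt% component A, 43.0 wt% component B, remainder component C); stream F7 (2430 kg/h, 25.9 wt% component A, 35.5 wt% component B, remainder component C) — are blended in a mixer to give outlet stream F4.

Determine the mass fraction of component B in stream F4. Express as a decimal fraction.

0.341

Total flow out = 1920 + 849 + 2430 = 5199 kg/h.
component B in = 1920×0.283 + 849×0.430 + 2430×0.355 = 1771.1 kg/h.
component B mass fraction in F4 = 1771.1/5199 = 0.341.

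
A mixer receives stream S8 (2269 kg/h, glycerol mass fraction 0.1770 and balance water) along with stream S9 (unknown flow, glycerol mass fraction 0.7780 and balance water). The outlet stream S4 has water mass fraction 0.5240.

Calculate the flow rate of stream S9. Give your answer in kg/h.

2246 kg/h

Let S9 be the unknown flow. Total out = 2269 + S9.
water balance: 1867.4 + 0.222·S9 = 0.524·(2269 + S9)
(0.222 − 0.524)·S9 = 0.524×2269 − 1867.4 = -678.43
S9 = -678.43 / -0.302 = 2246.5 kg/h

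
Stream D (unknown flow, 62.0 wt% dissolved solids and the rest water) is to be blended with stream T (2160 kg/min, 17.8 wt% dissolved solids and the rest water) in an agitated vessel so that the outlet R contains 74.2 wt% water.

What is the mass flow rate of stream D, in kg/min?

477.3 kg/min

Let D be the unknown flow. Total out = 2160 + D.
water balance: 1775.5 + 0.380·D = 0.742·(2160 + D)
(0.380 − 0.742)·D = 0.742×2160 − 1775.5 = -172.8
D = -172.8 / -0.362 = 477.35 kg/min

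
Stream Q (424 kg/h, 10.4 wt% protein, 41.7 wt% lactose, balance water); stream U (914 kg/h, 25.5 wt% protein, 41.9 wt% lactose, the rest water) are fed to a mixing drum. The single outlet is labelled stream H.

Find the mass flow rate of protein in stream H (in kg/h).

protein out = protein in = 424×0.104 + 914×0.255 = 277.17 kg/h.

277.2 kg/h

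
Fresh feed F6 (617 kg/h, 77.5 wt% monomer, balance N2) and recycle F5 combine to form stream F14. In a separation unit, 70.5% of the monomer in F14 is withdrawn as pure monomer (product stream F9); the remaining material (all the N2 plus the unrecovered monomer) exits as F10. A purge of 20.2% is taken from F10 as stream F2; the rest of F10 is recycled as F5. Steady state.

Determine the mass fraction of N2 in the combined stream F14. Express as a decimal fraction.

0.5236

N2 enters only via F6 and leaves only via the purge: 617×0.225 = 0.202×(N2 in F10), and the separation unit passes all N2, so N2 in F14 = N2 in F10 = 687.25 kg/h.
monomer in F14: m_A = 617×0.775 + (1−0.202)·(1−0.705)·m_A, so m_A = 478.18/0.7646 = 625.4 kg/h.
F14 = 625.4 + 687.25 = 1312.7 kg/h.
N2 fraction in F14 = 687.25/1312.7 = 0.5236.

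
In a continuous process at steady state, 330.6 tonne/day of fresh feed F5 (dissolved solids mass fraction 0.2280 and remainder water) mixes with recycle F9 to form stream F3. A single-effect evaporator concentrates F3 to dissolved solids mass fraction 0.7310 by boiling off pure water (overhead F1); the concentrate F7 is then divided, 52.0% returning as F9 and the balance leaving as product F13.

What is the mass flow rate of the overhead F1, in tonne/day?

Overall dissolved solids balance (none leaves overhead): dissolved solids in fresh feed = dissolved solids in product, i.e. 330.6×0.228 = (1−0.520)·F7·0.731.
F7 = 75.377/(0.731×0.480) = 214.82 tonne/day.
Recycle F9 = 0.520×214.82 = 111.71 tonne/day.
Combined feed F3 = 330.6 + 111.71 = 442.31 tonne/day.
Overhead F1 = F3 − F7 = 442.31 − 214.82 = 227.49 tonne/day.

227.5 tonne/day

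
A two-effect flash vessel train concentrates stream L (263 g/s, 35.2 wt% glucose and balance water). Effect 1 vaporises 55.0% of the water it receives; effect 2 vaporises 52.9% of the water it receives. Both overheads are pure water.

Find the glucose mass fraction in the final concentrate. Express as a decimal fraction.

water in feed = 263×0.648 = 170.42 g/s.
After stage 1: water left = (1−0.550)×170.42 = 76.691; stream total = 169.27 g/s.
After stage 2: water left = (1−0.529)×76.691 = 36.121; final concentrate = 128.7 g/s.
glucose fraction = 92.576/128.7 = 0.719.

0.719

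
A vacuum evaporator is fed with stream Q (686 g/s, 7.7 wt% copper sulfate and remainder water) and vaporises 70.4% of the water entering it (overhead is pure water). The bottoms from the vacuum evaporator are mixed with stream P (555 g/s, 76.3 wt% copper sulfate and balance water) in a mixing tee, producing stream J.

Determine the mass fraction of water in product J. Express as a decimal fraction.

0.401

Vapour removed = 0.704×0.923×686 = 445.76 g/s; concentrate = 240.24 g/s.
water reaching the mixer = 187.42 (from concentrate) + 555×0.237 = 318.96 g/s.
Product flow = 240.24 + 555 = 795.24 g/s; water fraction = 0.401.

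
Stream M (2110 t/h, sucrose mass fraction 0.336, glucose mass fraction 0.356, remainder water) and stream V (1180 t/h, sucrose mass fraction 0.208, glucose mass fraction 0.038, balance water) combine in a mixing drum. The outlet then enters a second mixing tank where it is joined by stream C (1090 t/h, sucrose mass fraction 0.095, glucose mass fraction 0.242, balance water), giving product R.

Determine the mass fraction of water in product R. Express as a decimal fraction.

Overall, product flow = 4380 t/h.
water in = 2110×0.308 + 1180×0.754 + 1090×0.663 = 2262.3 t/h.
water fraction in R = 0.516.

0.516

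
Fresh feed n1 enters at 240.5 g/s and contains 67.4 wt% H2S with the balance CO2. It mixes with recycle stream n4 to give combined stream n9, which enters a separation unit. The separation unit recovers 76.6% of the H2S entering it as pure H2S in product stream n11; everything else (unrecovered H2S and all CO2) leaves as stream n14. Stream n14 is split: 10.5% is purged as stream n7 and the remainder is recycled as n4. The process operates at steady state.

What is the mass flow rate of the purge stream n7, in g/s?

CO2 enters only via n1 and leaves only via the purge: 240.5×0.326 = 0.105×(CO2 in n14), and the separation unit passes all CO2, so CO2 in n9 = CO2 in n14 = 746.7 g/s.
H2S in n9: m_A = 240.5×0.674 + (1−0.105)·(1−0.766)·m_A, so m_A = 162.1/0.7906 = 205.04 g/s.
n14 = (1−0.766)×205.04 + 746.7 = 794.67 g/s.
Purge n7 = 0.105×794.67 = 83.441 g/s.

83.44 g/s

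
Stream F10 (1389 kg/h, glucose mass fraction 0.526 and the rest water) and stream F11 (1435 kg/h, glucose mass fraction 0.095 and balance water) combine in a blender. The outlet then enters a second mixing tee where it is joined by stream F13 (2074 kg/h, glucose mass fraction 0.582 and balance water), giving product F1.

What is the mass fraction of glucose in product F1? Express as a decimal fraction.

0.423

Overall, product flow = 4898 kg/h.
glucose in = 1389×0.526 + 1435×0.095 + 2074×0.582 = 2074 kg/h.
glucose fraction in F1 = 0.423.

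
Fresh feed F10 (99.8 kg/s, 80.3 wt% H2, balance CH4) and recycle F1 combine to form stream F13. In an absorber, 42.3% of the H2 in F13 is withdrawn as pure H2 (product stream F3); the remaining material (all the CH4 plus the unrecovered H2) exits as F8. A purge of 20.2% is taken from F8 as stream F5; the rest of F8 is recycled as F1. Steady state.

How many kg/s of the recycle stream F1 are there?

146.1 kg/s

CH4 enters only via F10 and leaves only via the purge: 99.8×0.197 = 0.202×(CH4 in F8), and the absorber passes all CH4, so CH4 in F13 = CH4 in F8 = 97.33 kg/s.
H2 in F13: m_A = 99.8×0.803 + (1−0.202)·(1−0.423)·m_A, so m_A = 80.139/0.5396 = 148.53 kg/s.
F8 = (1−0.423)×148.53 + 97.33 = 183.03 kg/s.
Recycle F1 = (1−0.202)×183.03 = 146.06 kg/s.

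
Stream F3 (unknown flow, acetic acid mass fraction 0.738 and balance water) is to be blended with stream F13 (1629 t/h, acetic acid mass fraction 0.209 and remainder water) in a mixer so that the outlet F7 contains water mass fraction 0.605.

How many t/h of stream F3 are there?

883.4 t/h

Let F3 be the unknown flow. Total out = 1629 + F3.
water balance: 1288.5 + 0.262·F3 = 0.605·(1629 + F3)
(0.262 − 0.605)·F3 = 0.605×1629 − 1288.5 = -302.99
F3 = -302.99 / -0.343 = 883.36 t/h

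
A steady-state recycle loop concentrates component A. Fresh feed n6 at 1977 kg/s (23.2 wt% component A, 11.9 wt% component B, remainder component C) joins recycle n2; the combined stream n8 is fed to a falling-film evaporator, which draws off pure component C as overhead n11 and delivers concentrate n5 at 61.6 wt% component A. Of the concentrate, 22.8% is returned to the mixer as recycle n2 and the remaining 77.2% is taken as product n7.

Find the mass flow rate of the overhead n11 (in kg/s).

Overall component A balance (none leaves overhead): component A in fresh feed = component A in product, i.e. 1977×0.232 = (1−0.228)·n5·0.616.
n5 = 458.66/(0.616×0.772) = 964.49 kg/s.
Recycle n2 = 0.228×964.49 = 219.9 kg/s.
Combined feed n8 = 1977 + 219.9 = 2196.9 kg/s.
Overhead n11 = n8 − n5 = 2196.9 − 964.49 = 1232.4 kg/s.

1232 kg/s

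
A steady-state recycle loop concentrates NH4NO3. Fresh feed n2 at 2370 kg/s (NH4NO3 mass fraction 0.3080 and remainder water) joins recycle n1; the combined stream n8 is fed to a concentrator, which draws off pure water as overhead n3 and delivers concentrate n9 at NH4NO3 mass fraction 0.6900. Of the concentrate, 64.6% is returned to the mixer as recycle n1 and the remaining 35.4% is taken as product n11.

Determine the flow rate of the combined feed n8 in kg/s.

4301 kg/s

Overall NH4NO3 balance (none leaves overhead): NH4NO3 in fresh feed = NH4NO3 in product, i.e. 2370×0.308 = (1−0.646)·n9·0.690.
n9 = 729.96/(0.690×0.354) = 2988.5 kg/s.
Recycle n1 = 0.646×2988.5 = 1930.5 kg/s.
Combined feed n8 = 2370 + 1930.5 = 4300.5 kg/s.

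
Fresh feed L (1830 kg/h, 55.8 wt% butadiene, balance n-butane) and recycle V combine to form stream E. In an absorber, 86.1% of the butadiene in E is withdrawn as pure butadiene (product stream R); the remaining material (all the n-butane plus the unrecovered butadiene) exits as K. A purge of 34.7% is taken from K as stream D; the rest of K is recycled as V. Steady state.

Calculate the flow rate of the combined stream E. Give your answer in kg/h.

3454 kg/h

n-butane enters only via L and leaves only via the purge: 1830×0.442 = 0.347×(n-butane in K), and the absorber passes all n-butane, so n-butane in E = n-butane in K = 2331 kg/h.
butadiene in E: m_A = 1830×0.558 + (1−0.347)·(1−0.861)·m_A, so m_A = 1021.1/0.9092 = 1123.1 kg/h.
E = 1123.1 + 2331 = 3454.1 kg/h.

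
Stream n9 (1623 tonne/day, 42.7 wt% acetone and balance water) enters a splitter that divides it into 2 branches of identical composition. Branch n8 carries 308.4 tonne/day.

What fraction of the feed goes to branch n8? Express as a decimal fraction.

Fraction to n8 = 308.4/1623 = 0.1900.

0.190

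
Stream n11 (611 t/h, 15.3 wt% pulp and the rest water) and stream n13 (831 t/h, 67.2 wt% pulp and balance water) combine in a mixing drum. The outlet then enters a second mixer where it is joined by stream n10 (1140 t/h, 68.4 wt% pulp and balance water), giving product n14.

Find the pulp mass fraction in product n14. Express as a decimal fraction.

Overall, product flow = 2582 t/h.
pulp in = 611×0.153 + 831×0.672 + 1140×0.684 = 1431.7 t/h.
pulp fraction in n14 = 0.554.

0.554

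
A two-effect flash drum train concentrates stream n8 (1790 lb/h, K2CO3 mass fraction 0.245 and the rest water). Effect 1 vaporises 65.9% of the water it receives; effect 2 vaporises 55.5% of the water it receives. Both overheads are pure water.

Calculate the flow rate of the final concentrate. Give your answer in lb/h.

water in feed = 1790×0.755 = 1351.5 lb/h.
After stage 1: water left = (1−0.659)×1351.5 = 460.84; stream total = 899.39 lb/h.
After stage 2: water left = (1−0.555)×460.84 = 205.08; final concentrate = 643.63 lb/h.

643.6 lb/h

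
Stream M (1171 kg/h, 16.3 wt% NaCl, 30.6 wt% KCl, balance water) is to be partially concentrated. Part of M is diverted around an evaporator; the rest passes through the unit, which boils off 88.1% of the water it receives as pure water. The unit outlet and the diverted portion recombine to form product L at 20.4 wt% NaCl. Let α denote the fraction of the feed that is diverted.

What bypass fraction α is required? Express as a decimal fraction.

All 1171×0.163 = 190.87 kg/h of NaCl reaches L, so L = 190.87/0.204 = 935.65 kg/h and vapour = 235.35 kg/h.
The evaporator receives (1−α)·1171 of feed at 0.531 water and removes 0.881 of that water:
0.881×0.531×(1−α)×1171 = 235.35
(1−α) = 235.35/547.81 = 0.4296;  α = 0.5704.

0.570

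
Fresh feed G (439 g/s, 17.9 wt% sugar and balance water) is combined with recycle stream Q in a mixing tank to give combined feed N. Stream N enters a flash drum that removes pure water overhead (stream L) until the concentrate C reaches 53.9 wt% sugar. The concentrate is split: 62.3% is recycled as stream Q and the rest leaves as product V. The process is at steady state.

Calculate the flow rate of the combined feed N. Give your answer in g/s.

679.9 g/s

Overall sugar balance (none leaves overhead): sugar in fresh feed = sugar in product, i.e. 439×0.179 = (1−0.623)·C·0.539.
C = 78.581/(0.539×0.377) = 386.71 g/s.
Recycle Q = 0.623×386.71 = 240.92 g/s.
Combined feed N = 439 + 240.92 = 679.92 g/s.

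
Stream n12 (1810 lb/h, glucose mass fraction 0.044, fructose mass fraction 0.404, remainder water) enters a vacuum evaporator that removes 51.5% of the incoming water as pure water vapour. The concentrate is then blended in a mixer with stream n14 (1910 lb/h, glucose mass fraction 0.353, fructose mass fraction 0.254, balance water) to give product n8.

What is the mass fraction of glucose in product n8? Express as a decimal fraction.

0.235

Vapour removed = 0.515×0.552×1810 = 514.55 lb/h; concentrate = 1295.5 lb/h.
glucose reaching the mixer = 79.64 (from concentrate) + 1910×0.353 = 753.87 lb/h.
Product flow = 1295.5 + 1910 = 3205.5 lb/h; glucose fraction = 0.235.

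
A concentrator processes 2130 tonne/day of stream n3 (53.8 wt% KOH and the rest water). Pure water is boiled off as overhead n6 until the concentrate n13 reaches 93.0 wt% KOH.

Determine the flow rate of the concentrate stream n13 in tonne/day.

1232 tonne/day

KOH is conserved: 2130×0.538 = 1145.9 tonne/day all reports to the concentrate.
Concentrate = 1145.9/(target fraction) = 1232.2 tonne/day.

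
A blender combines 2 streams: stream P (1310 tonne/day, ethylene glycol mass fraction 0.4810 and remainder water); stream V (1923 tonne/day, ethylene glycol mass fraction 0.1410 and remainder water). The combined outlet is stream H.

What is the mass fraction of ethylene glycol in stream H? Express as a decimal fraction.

0.2788

Total flow out = 1310 + 1923 = 3233 tonne/day.
ethylene glycol in = 1310×0.481 + 1923×0.141 = 901.25 tonne/day.
ethylene glycol mass fraction in H = 901.25/3233 = 0.2788.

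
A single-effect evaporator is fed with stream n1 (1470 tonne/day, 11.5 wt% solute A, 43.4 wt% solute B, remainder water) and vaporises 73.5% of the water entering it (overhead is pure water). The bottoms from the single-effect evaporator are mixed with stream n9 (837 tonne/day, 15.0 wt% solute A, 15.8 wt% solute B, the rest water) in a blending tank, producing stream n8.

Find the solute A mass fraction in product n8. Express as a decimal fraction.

Vapour removed = 0.735×0.451×1470 = 487.28 tonne/day; concentrate = 982.72 tonne/day.
solute A reaching the mixer = 169.05 (from concentrate) + 837×0.150 = 294.6 tonne/day.
Product flow = 982.72 + 837 = 1819.7 tonne/day; solute A fraction = 0.162.

0.162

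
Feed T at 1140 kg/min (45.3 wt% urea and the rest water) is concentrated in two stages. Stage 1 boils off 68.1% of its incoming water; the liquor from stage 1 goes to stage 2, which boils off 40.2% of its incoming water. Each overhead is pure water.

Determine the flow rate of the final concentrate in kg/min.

635.4 kg/min

water in feed = 1140×0.547 = 623.58 kg/min.
After stage 1: water left = (1−0.681)×623.58 = 198.92; stream total = 715.34 kg/min.
After stage 2: water left = (1−0.402)×198.92 = 118.96; final concentrate = 635.38 kg/min.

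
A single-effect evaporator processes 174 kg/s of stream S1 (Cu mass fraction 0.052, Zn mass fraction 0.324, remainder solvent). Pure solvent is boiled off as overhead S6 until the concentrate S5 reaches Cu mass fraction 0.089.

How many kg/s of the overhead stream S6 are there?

72.34 kg/s

Cu is conserved: 174×0.052 = 9.048 kg/s all reports to the concentrate.
Concentrate = 9.048/(target fraction) = 101.66 kg/s.
Overhead = 174 − 101.66 = 72.337 kg/s.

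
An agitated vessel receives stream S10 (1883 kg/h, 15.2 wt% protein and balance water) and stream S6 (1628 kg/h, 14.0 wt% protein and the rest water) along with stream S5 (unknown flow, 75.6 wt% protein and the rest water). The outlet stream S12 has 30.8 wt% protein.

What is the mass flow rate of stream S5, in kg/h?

1266 kg/h

Let S5 be the unknown flow. Total out = 3511 + S5.
protein balance: 514.14 + 0.756·S5 = 0.308·(3511 + S5)
(0.756 − 0.308)·S5 = 0.308×3511 − 514.14 = 567.25
S5 = 567.25 / 0.448 = 1266.2 kg/h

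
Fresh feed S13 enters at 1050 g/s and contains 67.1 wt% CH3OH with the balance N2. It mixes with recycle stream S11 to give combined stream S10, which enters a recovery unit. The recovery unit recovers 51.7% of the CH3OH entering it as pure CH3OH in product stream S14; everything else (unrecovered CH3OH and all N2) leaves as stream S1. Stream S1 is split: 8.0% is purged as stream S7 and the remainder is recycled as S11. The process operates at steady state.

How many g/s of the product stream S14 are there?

CH3OH in S10: m_A = 1050×0.671 + (1−0.080)·(1−0.517)·m_A, so m_A = 704.55/0.5556 = 1268 g/s.
Product S14 = 0.517×1268 = 655.55 g/s.

655.6 g/s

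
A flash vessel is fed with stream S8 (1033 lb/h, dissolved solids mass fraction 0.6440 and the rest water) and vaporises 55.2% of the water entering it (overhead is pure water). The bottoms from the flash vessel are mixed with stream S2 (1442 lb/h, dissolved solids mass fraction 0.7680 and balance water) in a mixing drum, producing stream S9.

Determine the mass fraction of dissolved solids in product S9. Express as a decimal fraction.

0.7802

Vapour removed = 0.552×0.356×1033 = 203 lb/h; concentrate = 830 lb/h.
dissolved solids reaching the mixer = 665.25 (from concentrate) + 1442×0.768 = 1772.7 lb/h.
Product flow = 830 + 1442 = 2272 lb/h; dissolved solids fraction = 0.7802.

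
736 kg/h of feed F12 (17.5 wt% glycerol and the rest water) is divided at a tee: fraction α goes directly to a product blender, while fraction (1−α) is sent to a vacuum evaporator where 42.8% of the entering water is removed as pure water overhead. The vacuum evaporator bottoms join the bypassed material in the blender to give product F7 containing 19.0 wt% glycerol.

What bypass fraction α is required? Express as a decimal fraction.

0.776

All 736×0.175 = 128.8 kg/h of glycerol reaches F7, so F7 = 128.8/0.190 = 677.89 kg/h and vapour = 58.105 kg/h.
The evaporator receives (1−α)·736 of feed at 0.825 water and removes 0.428 of that water:
0.428×0.825×(1−α)×736 = 58.105
(1−α) = 58.105/259.88 = 0.2236;  α = 0.7764.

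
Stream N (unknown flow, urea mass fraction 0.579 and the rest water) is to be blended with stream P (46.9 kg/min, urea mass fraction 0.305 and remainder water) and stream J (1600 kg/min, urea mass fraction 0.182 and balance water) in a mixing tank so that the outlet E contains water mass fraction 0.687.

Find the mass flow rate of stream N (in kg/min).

789.4 kg/min

Let N be the unknown flow. Total out = 1646.9 + N.
water balance: 1341.4 + 0.421·N = 0.687·(1646.9 + N)
(0.421 − 0.687)·N = 0.687×1646.9 − 1341.4 = -209.98
N = -209.98 / -0.266 = 789.38 kg/min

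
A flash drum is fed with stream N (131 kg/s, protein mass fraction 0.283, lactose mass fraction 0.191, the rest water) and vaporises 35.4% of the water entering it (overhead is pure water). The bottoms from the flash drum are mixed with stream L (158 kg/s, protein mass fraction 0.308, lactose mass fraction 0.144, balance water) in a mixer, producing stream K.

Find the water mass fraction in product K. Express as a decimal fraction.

Vapour removed = 0.354×0.526×131 = 24.393 kg/s; concentrate = 106.61 kg/s.
water reaching the mixer = 44.513 (from concentrate) + 158×0.548 = 131.1 kg/s.
Product flow = 106.61 + 158 = 264.61 kg/s; water fraction = 0.495.

0.495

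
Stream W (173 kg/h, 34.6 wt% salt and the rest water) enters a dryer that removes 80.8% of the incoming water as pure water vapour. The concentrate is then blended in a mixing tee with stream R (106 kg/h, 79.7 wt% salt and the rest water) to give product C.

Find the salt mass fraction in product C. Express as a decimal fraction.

0.7695

Vapour removed = 0.808×0.654×173 = 91.419 kg/h; concentrate = 81.581 kg/h.
salt reaching the mixer = 59.858 (from concentrate) + 106×0.797 = 144.34 kg/h.
Product flow = 81.581 + 106 = 187.58 kg/h; salt fraction = 0.7695.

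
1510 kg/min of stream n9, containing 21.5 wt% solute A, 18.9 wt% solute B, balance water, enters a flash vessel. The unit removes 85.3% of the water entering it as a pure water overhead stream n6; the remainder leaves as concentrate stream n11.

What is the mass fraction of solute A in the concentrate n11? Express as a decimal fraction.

0.4373

solute A is not removed: 1510×0.215 = 324.65 kg/min of solute A enters n11.
water entering = 1510×0.596 = 899.96 kg/min; overhead removed = 0.853×899.96 = 767.67 kg/min.
Concentrate = 1510 − 767.67 = 742.33 kg/min.
Mass fraction = 324.65/742.33 = 0.4373.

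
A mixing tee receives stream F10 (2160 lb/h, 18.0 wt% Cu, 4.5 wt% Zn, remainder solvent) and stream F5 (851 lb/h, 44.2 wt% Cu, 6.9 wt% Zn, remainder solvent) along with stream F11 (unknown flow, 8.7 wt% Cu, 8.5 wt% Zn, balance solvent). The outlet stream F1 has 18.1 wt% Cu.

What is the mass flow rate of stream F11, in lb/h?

Let F11 be the unknown flow. Total out = 3011 + F11.
Cu balance: 764.94 + 0.087·F11 = 0.181·(3011 + F11)
(0.087 − 0.181)·F11 = 0.181×3011 − 764.94 = -219.95
F11 = -219.95 / -0.094 = 2339.9 lb/h

2340 lb/h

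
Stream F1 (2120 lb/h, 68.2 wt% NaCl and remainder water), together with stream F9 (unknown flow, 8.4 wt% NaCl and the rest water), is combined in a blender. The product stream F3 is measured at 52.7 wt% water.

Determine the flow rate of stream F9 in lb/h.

1139 lb/h

Let F9 be the unknown flow. Total out = 2120 + F9.
water balance: 674.16 + 0.916·F9 = 0.527·(2120 + F9)
(0.916 − 0.527)·F9 = 0.527×2120 − 674.16 = 443.08
F9 = 443.08 / 0.389 = 1139 lb/h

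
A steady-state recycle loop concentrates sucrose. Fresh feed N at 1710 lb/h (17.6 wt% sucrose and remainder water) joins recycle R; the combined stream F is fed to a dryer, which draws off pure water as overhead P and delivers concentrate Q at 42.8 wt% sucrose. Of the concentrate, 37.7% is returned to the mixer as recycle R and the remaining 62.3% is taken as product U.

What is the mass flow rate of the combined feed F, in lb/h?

Overall sucrose balance (none leaves overhead): sucrose in fresh feed = sucrose in product, i.e. 1710×0.176 = (1−0.377)·Q·0.428.
Q = 300.96/(0.428×0.623) = 1128.7 lb/h.
Recycle R = 0.377×1128.7 = 425.52 lb/h.
Combined feed F = 1710 + 425.52 = 2135.5 lb/h.

2136 lb/h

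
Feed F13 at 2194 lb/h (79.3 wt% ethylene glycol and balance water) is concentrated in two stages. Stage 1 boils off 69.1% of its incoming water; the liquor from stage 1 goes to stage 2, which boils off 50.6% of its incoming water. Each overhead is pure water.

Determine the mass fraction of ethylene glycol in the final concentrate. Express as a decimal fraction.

water in feed = 2194×0.207 = 454.16 lb/h.
After stage 1: water left = (1−0.691)×454.16 = 140.33; stream total = 1880.2 lb/h.
After stage 2: water left = (1−0.506)×140.33 = 69.325; final concentrate = 1809.2 lb/h.
ethylene glycol fraction = 1739.8/1809.2 = 0.962.

0.962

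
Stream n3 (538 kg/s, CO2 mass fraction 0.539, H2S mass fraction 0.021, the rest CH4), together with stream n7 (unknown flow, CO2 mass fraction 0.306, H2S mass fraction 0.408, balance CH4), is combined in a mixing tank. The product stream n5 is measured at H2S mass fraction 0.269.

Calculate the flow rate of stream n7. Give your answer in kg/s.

959.9 kg/s

Let n7 be the unknown flow. Total out = 538 + n7.
H2S balance: 11.298 + 0.408·n7 = 0.269·(538 + n7)
(0.408 − 0.269)·n7 = 0.269×538 − 11.298 = 133.42
n7 = 133.42 / 0.139 = 959.88 kg/s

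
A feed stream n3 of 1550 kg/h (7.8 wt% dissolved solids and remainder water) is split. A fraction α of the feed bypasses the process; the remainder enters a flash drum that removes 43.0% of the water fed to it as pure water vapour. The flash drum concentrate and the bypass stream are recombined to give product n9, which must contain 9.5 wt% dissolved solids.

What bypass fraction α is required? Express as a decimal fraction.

0.549

All 1550×0.078 = 120.9 kg/h of dissolved solids reaches n9, so n9 = 120.9/0.095 = 1272.6 kg/h and vapour = 277.37 kg/h.
The evaporator receives (1−α)·1550 of feed at 0.922 water and removes 0.430 of that water:
0.430×0.922×(1−α)×1550 = 277.37
(1−α) = 277.37/614.51 = 0.4514;  α = 0.5486.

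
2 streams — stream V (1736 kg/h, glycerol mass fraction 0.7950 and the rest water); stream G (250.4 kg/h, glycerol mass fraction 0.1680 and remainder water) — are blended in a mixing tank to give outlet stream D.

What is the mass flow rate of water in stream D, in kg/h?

564.2 kg/h

water out = water in = 1736×0.205 + 250.4×0.832 = 564.21 kg/h.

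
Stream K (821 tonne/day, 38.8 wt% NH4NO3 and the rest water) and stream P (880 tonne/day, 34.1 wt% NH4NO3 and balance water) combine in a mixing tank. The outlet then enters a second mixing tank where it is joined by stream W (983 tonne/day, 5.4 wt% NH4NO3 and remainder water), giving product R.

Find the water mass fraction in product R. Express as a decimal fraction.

0.7497

Overall, product flow = 2684 tonne/day.
water in = 821×0.612 + 880×0.659 + 983×0.946 = 2012.3 tonne/day.
water fraction in R = 0.7497.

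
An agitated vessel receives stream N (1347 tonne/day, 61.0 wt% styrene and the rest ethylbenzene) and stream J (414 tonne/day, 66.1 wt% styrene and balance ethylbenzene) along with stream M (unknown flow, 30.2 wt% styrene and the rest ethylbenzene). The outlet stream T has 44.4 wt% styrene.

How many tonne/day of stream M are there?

Let M be the unknown flow. Total out = 1761 + M.
styrene balance: 1095.3 + 0.302·M = 0.444·(1761 + M)
(0.302 − 0.444)·M = 0.444×1761 − 1095.3 = -313.44
M = -313.44 / -0.142 = 2207.3 tonne/day

2207 tonne/day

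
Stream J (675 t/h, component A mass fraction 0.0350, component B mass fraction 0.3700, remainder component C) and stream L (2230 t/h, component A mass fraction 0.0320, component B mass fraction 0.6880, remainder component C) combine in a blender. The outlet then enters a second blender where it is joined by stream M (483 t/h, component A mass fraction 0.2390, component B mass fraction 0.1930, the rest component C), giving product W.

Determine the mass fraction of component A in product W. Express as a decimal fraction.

0.0621

Overall, product flow = 3388 t/h.
component A in = 675×0.035 + 2230×0.032 + 483×0.239 = 210.42 t/h.
component A fraction in W = 0.0621.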